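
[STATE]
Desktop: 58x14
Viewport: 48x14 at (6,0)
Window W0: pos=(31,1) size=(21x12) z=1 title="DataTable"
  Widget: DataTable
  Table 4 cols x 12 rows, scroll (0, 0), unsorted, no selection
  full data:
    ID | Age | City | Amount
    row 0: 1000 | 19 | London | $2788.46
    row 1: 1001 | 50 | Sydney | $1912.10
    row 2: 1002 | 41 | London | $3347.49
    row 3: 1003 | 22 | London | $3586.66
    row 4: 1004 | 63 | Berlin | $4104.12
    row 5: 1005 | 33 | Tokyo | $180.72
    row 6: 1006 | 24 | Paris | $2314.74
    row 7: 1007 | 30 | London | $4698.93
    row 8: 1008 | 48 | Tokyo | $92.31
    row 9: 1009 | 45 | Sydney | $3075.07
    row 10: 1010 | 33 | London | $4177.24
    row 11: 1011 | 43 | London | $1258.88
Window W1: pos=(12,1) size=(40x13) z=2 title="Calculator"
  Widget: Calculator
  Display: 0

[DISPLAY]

                                                
      ┏━━━━━━━━━━━━━━━━━━━━━━━━━━━━━━━━━━━━━━┓  
      ┃ Calculator                           ┃  
      ┠──────────────────────────────────────┨  
      ┃                                     0┃  
      ┃┌───┬───┬───┬───┐                     ┃  
      ┃│ 7 │ 8 │ 9 │ ÷ │                     ┃  
      ┃├───┼───┼───┼───┤                     ┃  
      ┃│ 4 │ 5 │ 6 │ × │                     ┃  
      ┃├───┼───┼───┼───┤                     ┃  
      ┃│ 1 │ 2 │ 3 │ - │                     ┃  
      ┃├───┼───┼───┼───┤                     ┃  
      ┃│ 0 │ . │ = │ + │                     ┃  
      ┗━━━━━━━━━━━━━━━━━━━━━━━━━━━━━━━━━━━━━━┛  


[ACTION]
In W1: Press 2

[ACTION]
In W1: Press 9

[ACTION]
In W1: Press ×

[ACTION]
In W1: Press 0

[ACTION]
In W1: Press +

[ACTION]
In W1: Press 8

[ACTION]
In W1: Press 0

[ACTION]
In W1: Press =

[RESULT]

                                                
      ┏━━━━━━━━━━━━━━━━━━━━━━━━━━━━━━━━━━━━━━┓  
      ┃ Calculator                           ┃  
      ┠──────────────────────────────────────┨  
      ┃                                    80┃  
      ┃┌───┬───┬───┬───┐                     ┃  
      ┃│ 7 │ 8 │ 9 │ ÷ │                     ┃  
      ┃├───┼───┼───┼───┤                     ┃  
      ┃│ 4 │ 5 │ 6 │ × │                     ┃  
      ┃├───┼───┼───┼───┤                     ┃  
      ┃│ 1 │ 2 │ 3 │ - │                     ┃  
      ┃├───┼───┼───┼───┤                     ┃  
      ┃│ 0 │ . │ = │ + │                     ┃  
      ┗━━━━━━━━━━━━━━━━━━━━━━━━━━━━━━━━━━━━━━┛  


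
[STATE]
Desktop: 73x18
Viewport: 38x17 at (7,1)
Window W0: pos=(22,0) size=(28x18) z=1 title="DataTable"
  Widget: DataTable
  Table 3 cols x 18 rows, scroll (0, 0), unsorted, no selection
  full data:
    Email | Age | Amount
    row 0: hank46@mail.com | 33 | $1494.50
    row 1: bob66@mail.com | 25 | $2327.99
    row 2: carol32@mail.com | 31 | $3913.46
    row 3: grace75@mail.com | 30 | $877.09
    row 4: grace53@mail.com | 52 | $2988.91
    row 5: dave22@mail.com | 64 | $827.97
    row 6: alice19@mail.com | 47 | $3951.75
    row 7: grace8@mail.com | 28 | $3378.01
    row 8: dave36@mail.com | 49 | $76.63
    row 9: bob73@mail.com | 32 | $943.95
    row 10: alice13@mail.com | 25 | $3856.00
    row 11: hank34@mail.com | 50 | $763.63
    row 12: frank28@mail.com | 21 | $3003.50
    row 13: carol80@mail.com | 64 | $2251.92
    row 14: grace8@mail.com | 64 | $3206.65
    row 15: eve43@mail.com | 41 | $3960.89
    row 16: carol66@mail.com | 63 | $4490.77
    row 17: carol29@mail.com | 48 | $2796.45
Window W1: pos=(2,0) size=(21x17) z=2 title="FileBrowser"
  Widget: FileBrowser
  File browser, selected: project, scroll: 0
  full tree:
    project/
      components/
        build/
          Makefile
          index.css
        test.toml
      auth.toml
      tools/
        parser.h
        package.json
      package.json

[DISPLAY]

eBrowser       ┃ DataTable            
───────────────┨──────────────────────
] project/     ┃Email           │Age│A
[+] components/┃────────────────┼───┼─
auth.toml      ┃hank46@mail.com │33 │$
[+] tools/     ┃bob66@mail.com  │25 │$
package.json   ┃carol32@mail.com│31 │$
               ┃grace75@mail.com│30 │$
               ┃grace53@mail.com│52 │$
               ┃dave22@mail.com │64 │$
               ┃alice19@mail.com│47 │$
               ┃grace8@mail.com │28 │$
               ┃dave36@mail.com │49 │$
               ┃bob73@mail.com  │32 │$
               ┃alice13@mail.com│25 │$
━━━━━━━━━━━━━━━┛hank34@mail.com │50 │$
               ┗━━━━━━━━━━━━━━━━━━━━━━


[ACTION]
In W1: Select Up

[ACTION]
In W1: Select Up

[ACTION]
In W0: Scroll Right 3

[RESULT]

eBrowser       ┃ DataTable            
───────────────┨──────────────────────
] project/     ┃il           │Age│Amou
[+] components/┃─────────────┼───┼────
auth.toml      ┃k46@mail.com │33 │$149
[+] tools/     ┃66@mail.com  │25 │$232
package.json   ┃ol32@mail.com│31 │$391
               ┃ce75@mail.com│30 │$877
               ┃ce53@mail.com│52 │$298
               ┃e22@mail.com │64 │$827
               ┃ce19@mail.com│47 │$395
               ┃ce8@mail.com │28 │$337
               ┃e36@mail.com │49 │$76.
               ┃73@mail.com  │32 │$943
               ┃ce13@mail.com│25 │$385
━━━━━━━━━━━━━━━┛k34@mail.com │50 │$763
               ┗━━━━━━━━━━━━━━━━━━━━━━


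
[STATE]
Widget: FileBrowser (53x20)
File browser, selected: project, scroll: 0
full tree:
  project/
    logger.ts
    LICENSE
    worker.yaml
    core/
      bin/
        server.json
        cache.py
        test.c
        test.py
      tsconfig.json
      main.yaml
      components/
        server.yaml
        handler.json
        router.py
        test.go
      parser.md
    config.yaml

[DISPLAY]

> [-] project/                                       
    logger.ts                                        
    LICENSE                                          
    worker.yaml                                      
    [+] core/                                        
    config.yaml                                      
                                                     
                                                     
                                                     
                                                     
                                                     
                                                     
                                                     
                                                     
                                                     
                                                     
                                                     
                                                     
                                                     
                                                     


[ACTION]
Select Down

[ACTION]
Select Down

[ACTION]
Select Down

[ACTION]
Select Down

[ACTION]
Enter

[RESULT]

  [-] project/                                       
    logger.ts                                        
    LICENSE                                          
    worker.yaml                                      
  > [-] core/                                        
      [+] bin/                                       
      tsconfig.json                                  
      main.yaml                                      
      [+] components/                                
      parser.md                                      
    config.yaml                                      
                                                     
                                                     
                                                     
                                                     
                                                     
                                                     
                                                     
                                                     
                                                     


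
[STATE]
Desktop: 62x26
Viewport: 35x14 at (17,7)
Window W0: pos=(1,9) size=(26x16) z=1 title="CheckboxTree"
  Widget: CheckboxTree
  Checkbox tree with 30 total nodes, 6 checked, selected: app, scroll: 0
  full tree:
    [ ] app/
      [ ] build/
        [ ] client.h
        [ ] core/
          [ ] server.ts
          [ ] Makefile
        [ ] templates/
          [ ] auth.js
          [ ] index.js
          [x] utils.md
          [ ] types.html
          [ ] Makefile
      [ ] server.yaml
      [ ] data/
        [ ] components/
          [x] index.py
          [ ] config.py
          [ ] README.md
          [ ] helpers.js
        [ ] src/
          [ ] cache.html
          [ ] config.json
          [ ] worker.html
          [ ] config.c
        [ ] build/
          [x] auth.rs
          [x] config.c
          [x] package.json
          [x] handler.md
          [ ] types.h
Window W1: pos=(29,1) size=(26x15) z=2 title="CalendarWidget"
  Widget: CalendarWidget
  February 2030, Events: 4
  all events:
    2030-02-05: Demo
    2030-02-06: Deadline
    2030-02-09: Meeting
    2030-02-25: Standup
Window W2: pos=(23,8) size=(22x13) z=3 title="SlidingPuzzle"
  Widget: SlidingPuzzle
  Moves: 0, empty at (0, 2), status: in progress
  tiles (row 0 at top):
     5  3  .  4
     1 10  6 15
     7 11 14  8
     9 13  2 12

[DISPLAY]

            ┃ 4  5*  6*  7  8  9* 1
      ┏━━━━━━━━━━━━━━━━━━━━┓16 17  
━━━━━━┃ SlidingPuzzle      ┃23 24  
      ┠────────────────────┨       
──────┃┌────┬────┬────┬────┃       
      ┃│  5 │  3 │    │  4 ┃       
      ┃├────┼────┼────┼────┃       
.h    ┃│  1 │ 10 │  6 │ 15 ┃       
      ┃├────┼────┼────┼────┃━━━━━━━
er.ts ┃│  7 │ 11 │ 14 │  8 ┃       
file  ┃├────┼────┼────┼────┃       
tes/  ┃│  9 │ 13 │  2 │ 12 ┃       
.js   ┃└────┴────┴────┴────┃       
x.js  ┗━━━━━━━━━━━━━━━━━━━━┛       


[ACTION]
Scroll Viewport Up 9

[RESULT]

                                   
            ┏━━━━━━━━━━━━━━━━━━━━━━
            ┃ CalendarWidget       
            ┠──────────────────────
            ┃     February 2030    
            ┃Mo Tu We Th Fr Sa Su  
            ┃             1  2  3  
            ┃ 4  5*  6*  7  8  9* 1
      ┏━━━━━━━━━━━━━━━━━━━━┓16 17  
━━━━━━┃ SlidingPuzzle      ┃23 24  
      ┠────────────────────┨       
──────┃┌────┬────┬────┬────┃       
      ┃│  5 │  3 │    │  4 ┃       
      ┃├────┼────┼────┼────┃       


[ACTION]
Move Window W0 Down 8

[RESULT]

                                   
            ┏━━━━━━━━━━━━━━━━━━━━━━
            ┃ CalendarWidget       
            ┠──────────────────────
            ┃     February 2030    
            ┃Mo Tu We Th Fr Sa Su  
            ┃             1  2  3  
            ┃ 4  5*  6*  7  8  9* 1
      ┏━━━━━━━━━━━━━━━━━━━━┓16 17  
      ┃ SlidingPuzzle      ┃23 24  
━━━━━━┠────────────────────┨       
      ┃┌────┬────┬────┬────┃       
──────┃│  5 │  3 │    │  4 ┃       
      ┃├────┼────┼────┼────┃       


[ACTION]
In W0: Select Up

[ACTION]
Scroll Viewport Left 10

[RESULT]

                                   
                      ┏━━━━━━━━━━━━
                      ┃ CalendarWid
                      ┠────────────
                      ┃     Februar
                      ┃Mo Tu We Th 
                      ┃            
                      ┃ 4  5*  6*  
                ┏━━━━━━━━━━━━━━━━━━
                ┃ SlidingPuzzle    
━━━━━━━━━━━━━━━━┠──────────────────
kboxTree        ┃┌────┬────┬────┬──
────────────────┃│  5 │  3 │    │  
app/            ┃├────┼────┼────┼──


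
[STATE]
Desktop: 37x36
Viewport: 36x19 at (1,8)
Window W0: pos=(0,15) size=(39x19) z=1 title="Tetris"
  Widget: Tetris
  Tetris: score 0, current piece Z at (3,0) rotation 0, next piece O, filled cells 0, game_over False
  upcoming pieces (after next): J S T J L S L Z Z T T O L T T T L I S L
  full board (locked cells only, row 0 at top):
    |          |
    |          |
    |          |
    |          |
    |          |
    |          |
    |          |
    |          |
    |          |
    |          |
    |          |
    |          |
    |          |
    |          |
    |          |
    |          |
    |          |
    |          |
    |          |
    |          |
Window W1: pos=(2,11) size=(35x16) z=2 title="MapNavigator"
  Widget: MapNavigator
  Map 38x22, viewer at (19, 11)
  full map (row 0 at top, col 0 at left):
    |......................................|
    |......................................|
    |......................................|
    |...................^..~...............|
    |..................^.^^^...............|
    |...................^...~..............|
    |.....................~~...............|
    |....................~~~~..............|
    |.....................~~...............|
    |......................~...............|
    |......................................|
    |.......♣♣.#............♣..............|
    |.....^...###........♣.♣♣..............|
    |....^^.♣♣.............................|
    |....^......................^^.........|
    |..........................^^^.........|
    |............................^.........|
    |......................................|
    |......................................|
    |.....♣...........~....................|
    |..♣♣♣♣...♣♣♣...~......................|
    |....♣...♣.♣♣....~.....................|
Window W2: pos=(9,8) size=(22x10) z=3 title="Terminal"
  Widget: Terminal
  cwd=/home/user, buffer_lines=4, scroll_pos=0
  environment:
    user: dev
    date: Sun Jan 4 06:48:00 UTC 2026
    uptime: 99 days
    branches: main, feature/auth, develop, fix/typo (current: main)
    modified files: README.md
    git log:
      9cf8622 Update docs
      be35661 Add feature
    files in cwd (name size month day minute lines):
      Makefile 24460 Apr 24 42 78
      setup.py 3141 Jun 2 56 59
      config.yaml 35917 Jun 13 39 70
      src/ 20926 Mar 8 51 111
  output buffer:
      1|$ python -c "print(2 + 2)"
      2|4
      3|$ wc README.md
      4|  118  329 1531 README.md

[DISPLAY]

        ┏━━━━━━━━━━━━━━━━━━━━┓      
        ┃ Terminal           ┃      
        ┠────────────────────┨      
 ┏━━━━━━┃$ python -c "print(2┃━━━━━┓
 ┃ MapNa┃4                   ┃     ┃
 ┠──────┃$ wc README.md      ┃─────┨
 ┃......┃  118  329 1531 READ┃.....┃
━┃......┃$ █                 ┃.....┃
 ┃......┃                    ┃.....┃
─┃......┗━━━━━━━━━━━━━━━━━━━━┛.....┃
 ┃...................~.............┃
 ┃.................................┃
 ┃....♣♣.#........@...♣............┃
 ┃..^...###........♣.♣♣............┃
 ┃.^^.♣♣...........................┃
 ┃.^......................^^.......┃
 ┃.......................^^^.......┃
 ┃.........................^.......┃
 ┗━━━━━━━━━━━━━━━━━━━━━━━━━━━━━━━━━┛


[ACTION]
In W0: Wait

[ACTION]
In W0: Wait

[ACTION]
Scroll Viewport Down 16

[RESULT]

─┃......┗━━━━━━━━━━━━━━━━━━━━┛.....┃
 ┃...................~.............┃
 ┃.................................┃
 ┃....♣♣.#........@...♣............┃
 ┃..^...###........♣.♣♣............┃
 ┃.^^.♣♣...........................┃
 ┃.^......................^^.......┃
 ┃.......................^^^.......┃
 ┃.........................^.......┃
 ┗━━━━━━━━━━━━━━━━━━━━━━━━━━━━━━━━━┛
          │                         
          │                         
          │                         
          │                         
          │                         
          │                         
━━━━━━━━━━━━━━━━━━━━━━━━━━━━━━━━━━━━
                                    
                                    


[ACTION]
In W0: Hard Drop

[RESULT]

─┃......┗━━━━━━━━━━━━━━━━━━━━┛.....┃
 ┃...................~.............┃
 ┃.................................┃
 ┃....♣♣.#........@...♣............┃
 ┃..^...###........♣.♣♣............┃
 ┃.^^.♣♣...........................┃
 ┃.^......................^^.......┃
 ┃.......................^^^.......┃
 ┃.........................^.......┃
 ┗━━━━━━━━━━━━━━━━━━━━━━━━━━━━━━━━━┛
          │                         
          │                         
          │                         
          │                         
   ▓▓     │                         
    ▓▓    │                         
━━━━━━━━━━━━━━━━━━━━━━━━━━━━━━━━━━━━
                                    
                                    


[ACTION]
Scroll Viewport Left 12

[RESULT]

┠─┃......┗━━━━━━━━━━━━━━━━━━━━┛.....
┃ ┃...................~.............
┃ ┃.................................
┃ ┃....♣♣.#........@...♣............
┃ ┃..^...###........♣.♣♣............
┃ ┃.^^.♣♣...........................
┃ ┃.^......................^^.......
┃ ┃.......................^^^.......
┃ ┃.........................^.......
┃ ┗━━━━━━━━━━━━━━━━━━━━━━━━━━━━━━━━━
┃          │                        
┃          │                        
┃          │                        
┃          │                        
┃   ▓▓     │                        
┃    ▓▓    │                        
┗━━━━━━━━━━━━━━━━━━━━━━━━━━━━━━━━━━━
                                    
                                    


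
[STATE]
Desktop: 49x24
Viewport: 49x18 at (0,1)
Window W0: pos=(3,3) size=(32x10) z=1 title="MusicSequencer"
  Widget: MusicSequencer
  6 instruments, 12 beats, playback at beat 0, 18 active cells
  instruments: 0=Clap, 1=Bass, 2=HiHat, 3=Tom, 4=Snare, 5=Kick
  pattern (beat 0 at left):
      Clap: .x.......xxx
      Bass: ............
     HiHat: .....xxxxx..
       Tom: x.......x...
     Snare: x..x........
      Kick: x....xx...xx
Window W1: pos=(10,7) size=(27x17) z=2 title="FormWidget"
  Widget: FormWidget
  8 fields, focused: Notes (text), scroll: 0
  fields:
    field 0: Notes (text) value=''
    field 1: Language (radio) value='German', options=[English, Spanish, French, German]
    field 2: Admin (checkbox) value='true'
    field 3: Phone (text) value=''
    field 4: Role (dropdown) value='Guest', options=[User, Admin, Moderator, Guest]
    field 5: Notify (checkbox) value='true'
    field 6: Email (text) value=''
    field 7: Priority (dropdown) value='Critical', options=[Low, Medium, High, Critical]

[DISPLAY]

                                                 
                                                 
   ┏━━━━━━━━━━━━━━━━━━━━━━━━━━━━━━┓              
   ┃ MusicSequencer               ┃              
   ┠──────────────────────────────┨              
   ┃      ▼12345678901            ┃              
   ┃  Clap┏━━━━━━━━━━━━━━━━━━━━━━━━━┓            
   ┃  Bass┃ FormWidget              ┃            
   ┃ HiHat┠─────────────────────────┨            
   ┃   Tom┃> Notes:      [         ]┃            
   ┃ Snare┃  Language:   ( ) English┃            
   ┗━━━━━━┃  Admin:      [x]        ┃            
          ┃  Phone:      [         ]┃            
          ┃  Role:       [Guest   ▼]┃            
          ┃  Notify:     [x]        ┃            
          ┃  Email:      [         ]┃            
          ┃  Priority:   [Critical▼]┃            
          ┃                         ┃            


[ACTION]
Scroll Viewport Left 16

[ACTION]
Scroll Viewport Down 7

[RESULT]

   ┃      ▼12345678901            ┃              
   ┃  Clap┏━━━━━━━━━━━━━━━━━━━━━━━━━┓            
   ┃  Bass┃ FormWidget              ┃            
   ┃ HiHat┠─────────────────────────┨            
   ┃   Tom┃> Notes:      [         ]┃            
   ┃ Snare┃  Language:   ( ) English┃            
   ┗━━━━━━┃  Admin:      [x]        ┃            
          ┃  Phone:      [         ]┃            
          ┃  Role:       [Guest   ▼]┃            
          ┃  Notify:     [x]        ┃            
          ┃  Email:      [         ]┃            
          ┃  Priority:   [Critical▼]┃            
          ┃                         ┃            
          ┃                         ┃            
          ┃                         ┃            
          ┃                         ┃            
          ┃                         ┃            
          ┗━━━━━━━━━━━━━━━━━━━━━━━━━┛            


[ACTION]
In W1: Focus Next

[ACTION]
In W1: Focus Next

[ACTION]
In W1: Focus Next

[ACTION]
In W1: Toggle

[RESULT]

   ┃      ▼12345678901            ┃              
   ┃  Clap┏━━━━━━━━━━━━━━━━━━━━━━━━━┓            
   ┃  Bass┃ FormWidget              ┃            
   ┃ HiHat┠─────────────────────────┨            
   ┃   Tom┃  Notes:      [         ]┃            
   ┃ Snare┃  Language:   ( ) English┃            
   ┗━━━━━━┃  Admin:      [x]        ┃            
          ┃> Phone:      [         ]┃            
          ┃  Role:       [Guest   ▼]┃            
          ┃  Notify:     [x]        ┃            
          ┃  Email:      [         ]┃            
          ┃  Priority:   [Critical▼]┃            
          ┃                         ┃            
          ┃                         ┃            
          ┃                         ┃            
          ┃                         ┃            
          ┃                         ┃            
          ┗━━━━━━━━━━━━━━━━━━━━━━━━━┛            


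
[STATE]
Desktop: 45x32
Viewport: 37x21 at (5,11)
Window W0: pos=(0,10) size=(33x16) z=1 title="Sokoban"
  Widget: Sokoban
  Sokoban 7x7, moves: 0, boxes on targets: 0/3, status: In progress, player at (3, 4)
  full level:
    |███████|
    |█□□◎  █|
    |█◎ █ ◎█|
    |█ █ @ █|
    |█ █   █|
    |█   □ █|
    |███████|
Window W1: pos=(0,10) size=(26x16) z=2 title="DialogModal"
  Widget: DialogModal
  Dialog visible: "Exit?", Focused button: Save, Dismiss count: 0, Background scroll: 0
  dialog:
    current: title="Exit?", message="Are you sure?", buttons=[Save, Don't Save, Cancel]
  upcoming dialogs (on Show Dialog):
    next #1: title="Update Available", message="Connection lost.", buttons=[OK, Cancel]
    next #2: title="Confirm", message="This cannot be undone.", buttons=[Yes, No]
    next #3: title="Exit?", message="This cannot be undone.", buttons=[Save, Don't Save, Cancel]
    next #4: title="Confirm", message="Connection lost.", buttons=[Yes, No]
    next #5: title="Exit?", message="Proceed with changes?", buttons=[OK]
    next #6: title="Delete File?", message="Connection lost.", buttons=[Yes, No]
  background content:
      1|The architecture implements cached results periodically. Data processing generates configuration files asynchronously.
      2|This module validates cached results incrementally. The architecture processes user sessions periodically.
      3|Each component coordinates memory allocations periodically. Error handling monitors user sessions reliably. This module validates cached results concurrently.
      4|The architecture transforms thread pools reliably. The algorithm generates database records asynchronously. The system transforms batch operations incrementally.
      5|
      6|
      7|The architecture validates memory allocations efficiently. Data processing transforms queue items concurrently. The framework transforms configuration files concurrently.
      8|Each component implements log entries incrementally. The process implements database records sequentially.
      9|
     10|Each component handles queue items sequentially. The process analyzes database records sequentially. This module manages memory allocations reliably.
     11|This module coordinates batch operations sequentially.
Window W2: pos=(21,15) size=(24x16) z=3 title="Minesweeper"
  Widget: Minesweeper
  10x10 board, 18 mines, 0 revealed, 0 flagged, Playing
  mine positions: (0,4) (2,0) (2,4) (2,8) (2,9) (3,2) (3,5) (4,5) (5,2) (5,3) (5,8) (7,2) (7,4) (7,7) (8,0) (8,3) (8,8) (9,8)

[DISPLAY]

logModal            ┃      ┃         
────────────────────┨──────┨         
architecture impleme┃      ┃         
 module validates ca┃      ┃         
 component coord┏━━━━━━━━━━━━━━━━━━━━
────────────────┃ Minesweeper        
     Exit?      ┠────────────────────
 Are you sure?  ┃■■■■■■■■■■          
Save]  Don't Sav┃■■■■■■■■■■          
────────────────┃■■■■■■■■■■          
                ┃■■■■■■■■■■          
 component handl┃■■■■■■■■■■          
 module coordina┃■■■■■■■■■■          
                ┃■■■■■■■■■■          
━━━━━━━━━━━━━━━━┃■■■■■■■■■■          
                ┃■■■■■■■■■■          
                ┃■■■■■■■■■■          
                ┃                    
                ┃                    
                ┗━━━━━━━━━━━━━━━━━━━━
                                     


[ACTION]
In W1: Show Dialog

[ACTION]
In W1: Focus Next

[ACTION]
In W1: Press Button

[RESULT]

logModal            ┃      ┃         
────────────────────┨──────┨         
architecture impleme┃      ┃         
 module validates ca┃      ┃         
 component coord┏━━━━━━━━━━━━━━━━━━━━
architecture tra┃ Minesweeper        
                ┠────────────────────
                ┃■■■■■■■■■■          
architecture val┃■■■■■■■■■■          
 component imple┃■■■■■■■■■■          
                ┃■■■■■■■■■■          
 component handl┃■■■■■■■■■■          
 module coordina┃■■■■■■■■■■          
                ┃■■■■■■■■■■          
━━━━━━━━━━━━━━━━┃■■■■■■■■■■          
                ┃■■■■■■■■■■          
                ┃■■■■■■■■■■          
                ┃                    
                ┃                    
                ┗━━━━━━━━━━━━━━━━━━━━
                                     


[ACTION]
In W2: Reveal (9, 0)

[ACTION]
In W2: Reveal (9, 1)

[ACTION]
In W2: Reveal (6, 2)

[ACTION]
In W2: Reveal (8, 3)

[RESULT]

logModal            ┃      ┃         
────────────────────┨──────┨         
architecture impleme┃      ┃         
 module validates ca┃      ┃         
 component coord┏━━━━━━━━━━━━━━━━━━━━
architecture tra┃ Minesweeper        
                ┠────────────────────
                ┃■■■■✹■■■■■          
architecture val┃■■■■■■■■■■          
 component imple┃✹■■■✹■■■✹✹          
                ┃■■✹■■✹■■■■          
 component handl┃■■■■■✹■■■■          
 module coordina┃■■✹✹■■■■✹■          
                ┃■■3■■■■■■■          
━━━━━━━━━━━━━━━━┃■■✹■✹■■✹■■          
                ┃✹■■✹■■■■✹■          
                ┃11■■■■■■✹■          
                ┃                    
                ┃                    
                ┗━━━━━━━━━━━━━━━━━━━━
                                     


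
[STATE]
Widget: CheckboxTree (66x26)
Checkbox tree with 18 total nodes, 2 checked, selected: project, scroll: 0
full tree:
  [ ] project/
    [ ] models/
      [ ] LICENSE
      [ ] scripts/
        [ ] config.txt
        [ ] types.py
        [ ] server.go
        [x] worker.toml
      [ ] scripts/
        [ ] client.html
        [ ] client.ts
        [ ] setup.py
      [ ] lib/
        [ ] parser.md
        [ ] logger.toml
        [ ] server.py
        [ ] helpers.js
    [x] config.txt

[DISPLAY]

>[-] project/                                                     
   [-] models/                                                    
     [ ] LICENSE                                                  
     [-] scripts/                                                 
       [ ] config.txt                                             
       [ ] types.py                                               
       [ ] server.go                                              
       [x] worker.toml                                            
     [ ] scripts/                                                 
       [ ] client.html                                            
       [ ] client.ts                                              
       [ ] setup.py                                               
     [ ] lib/                                                     
       [ ] parser.md                                              
       [ ] logger.toml                                            
       [ ] server.py                                              
       [ ] helpers.js                                             
   [x] config.txt                                                 
                                                                  
                                                                  
                                                                  
                                                                  
                                                                  
                                                                  
                                                                  
                                                                  


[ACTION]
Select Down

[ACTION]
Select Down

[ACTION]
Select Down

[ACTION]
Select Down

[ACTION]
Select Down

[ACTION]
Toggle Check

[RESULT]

 [-] project/                                                     
   [-] models/                                                    
     [ ] LICENSE                                                  
     [-] scripts/                                                 
       [ ] config.txt                                             
>      [x] types.py                                               
       [ ] server.go                                              
       [x] worker.toml                                            
     [ ] scripts/                                                 
       [ ] client.html                                            
       [ ] client.ts                                              
       [ ] setup.py                                               
     [ ] lib/                                                     
       [ ] parser.md                                              
       [ ] logger.toml                                            
       [ ] server.py                                              
       [ ] helpers.js                                             
   [x] config.txt                                                 
                                                                  
                                                                  
                                                                  
                                                                  
                                                                  
                                                                  
                                                                  
                                                                  


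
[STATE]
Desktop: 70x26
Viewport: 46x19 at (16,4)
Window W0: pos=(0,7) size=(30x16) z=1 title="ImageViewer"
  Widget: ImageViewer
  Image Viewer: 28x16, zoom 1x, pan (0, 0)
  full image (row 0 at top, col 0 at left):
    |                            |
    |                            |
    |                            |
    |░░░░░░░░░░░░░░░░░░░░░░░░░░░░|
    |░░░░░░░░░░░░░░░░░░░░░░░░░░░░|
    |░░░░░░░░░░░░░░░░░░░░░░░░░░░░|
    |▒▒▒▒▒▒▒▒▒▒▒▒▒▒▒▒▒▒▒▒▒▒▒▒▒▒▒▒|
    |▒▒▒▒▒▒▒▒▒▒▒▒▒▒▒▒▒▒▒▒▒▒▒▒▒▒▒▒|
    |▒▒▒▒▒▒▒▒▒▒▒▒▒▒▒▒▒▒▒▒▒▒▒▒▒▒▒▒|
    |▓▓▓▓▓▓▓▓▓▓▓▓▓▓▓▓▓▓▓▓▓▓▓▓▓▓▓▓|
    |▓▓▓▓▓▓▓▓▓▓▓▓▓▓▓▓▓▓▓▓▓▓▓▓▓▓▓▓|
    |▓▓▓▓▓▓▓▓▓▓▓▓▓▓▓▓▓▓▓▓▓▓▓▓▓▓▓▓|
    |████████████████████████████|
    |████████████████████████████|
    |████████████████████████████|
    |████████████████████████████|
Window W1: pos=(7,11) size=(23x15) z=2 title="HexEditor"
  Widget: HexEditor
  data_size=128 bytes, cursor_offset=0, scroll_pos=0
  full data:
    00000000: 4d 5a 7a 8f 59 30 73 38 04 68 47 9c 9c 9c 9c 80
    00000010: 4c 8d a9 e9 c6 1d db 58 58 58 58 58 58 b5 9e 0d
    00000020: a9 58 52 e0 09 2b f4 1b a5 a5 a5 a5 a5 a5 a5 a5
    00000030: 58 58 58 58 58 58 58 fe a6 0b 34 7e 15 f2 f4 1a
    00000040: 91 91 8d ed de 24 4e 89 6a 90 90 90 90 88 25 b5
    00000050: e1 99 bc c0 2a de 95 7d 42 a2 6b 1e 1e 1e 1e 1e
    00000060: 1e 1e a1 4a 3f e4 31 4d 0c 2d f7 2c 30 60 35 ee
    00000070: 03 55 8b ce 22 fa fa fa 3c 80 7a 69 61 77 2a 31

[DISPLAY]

                                              
                                              
                                              
━━━━━━━━━━━━━┓                                
             ┃                                
─────────────┨                                
             ┃                                
━━━━━━━━━━━━━┓                                
or           ┃                                
─────────────┨                                
  4D 5a 7a 8f┃                                
  4c 8d a9 e9┃                                
  a9 58 52 e0┃                                
  58 58 58 58┃                                
  91 91 8d ed┃                                
  e1 99 bc c0┃                                
  1e 1e a1 4a┃                                
  03 55 8b ce┃                                
             ┃                                


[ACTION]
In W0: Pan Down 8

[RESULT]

                                              
                                              
                                              
━━━━━━━━━━━━━┓                                
             ┃                                
─────────────┨                                
▒▒▒▒▒▒▒▒▒▒▒▒▒┃                                
━━━━━━━━━━━━━┓                                
or           ┃                                
─────────────┨                                
  4D 5a 7a 8f┃                                
  4c 8d a9 e9┃                                
  a9 58 52 e0┃                                
  58 58 58 58┃                                
  91 91 8d ed┃                                
  e1 99 bc c0┃                                
  1e 1e a1 4a┃                                
  03 55 8b ce┃                                
             ┃                                


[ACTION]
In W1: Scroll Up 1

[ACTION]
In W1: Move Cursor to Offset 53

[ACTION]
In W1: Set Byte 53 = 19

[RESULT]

                                              
                                              
                                              
━━━━━━━━━━━━━┓                                
             ┃                                
─────────────┨                                
▒▒▒▒▒▒▒▒▒▒▒▒▒┃                                
━━━━━━━━━━━━━┓                                
or           ┃                                
─────────────┨                                
  4d 5a 7a 8f┃                                
  4c 8d a9 e9┃                                
  a9 58 52 e0┃                                
  58 58 58 58┃                                
  91 91 8d ed┃                                
  e1 99 bc c0┃                                
  1e 1e a1 4a┃                                
  03 55 8b ce┃                                
             ┃                                


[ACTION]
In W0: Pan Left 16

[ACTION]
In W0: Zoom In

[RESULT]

                                              
                                              
                                              
━━━━━━━━━━━━━┓                                
             ┃                                
─────────────┨                                
░░░░░░░░░░░░░┃                                
━━━━━━━━━━━━━┓                                
or           ┃                                
─────────────┨                                
  4d 5a 7a 8f┃                                
  4c 8d a9 e9┃                                
  a9 58 52 e0┃                                
  58 58 58 58┃                                
  91 91 8d ed┃                                
  e1 99 bc c0┃                                
  1e 1e a1 4a┃                                
  03 55 8b ce┃                                
             ┃                                
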